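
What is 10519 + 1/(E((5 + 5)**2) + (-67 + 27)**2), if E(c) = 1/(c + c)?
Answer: 3366090719/320001 ≈ 10519.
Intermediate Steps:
E(c) = 1/(2*c)
10519 + 1/(E((5 + 5)**2) + (-67 + 27)**2) = 10519 + 1/(1/(2*((5 + 5)**2)) + (-67 + 27)**2) = 10519 + 1/(1/(2*(10**2)) + (-40)**2) = 10519 + 1/((1/2)/100 + 1600) = 10519 + 1/((1/2)*(1/100) + 1600) = 10519 + 1/(1/200 + 1600) = 10519 + 1/(320001/200) = 10519 + 200/320001 = 3366090719/320001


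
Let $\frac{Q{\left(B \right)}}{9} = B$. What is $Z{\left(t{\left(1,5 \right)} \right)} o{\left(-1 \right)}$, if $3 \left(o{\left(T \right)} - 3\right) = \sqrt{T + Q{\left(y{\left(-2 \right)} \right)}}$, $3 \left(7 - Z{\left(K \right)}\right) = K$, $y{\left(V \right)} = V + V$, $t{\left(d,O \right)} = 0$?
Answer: $21 + \frac{7 i \sqrt{37}}{3} \approx 21.0 + 14.193 i$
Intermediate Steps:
$y{\left(V \right)} = 2 V$
$Z{\left(K \right)} = 7 - \frac{K}{3}$
$Q{\left(B \right)} = 9 B$
$o{\left(T \right)} = 3 + \frac{\sqrt{-36 + T}}{3}$ ($o{\left(T \right)} = 3 + \frac{\sqrt{T + 9 \cdot 2 \left(-2\right)}}{3} = 3 + \frac{\sqrt{T + 9 \left(-4\right)}}{3} = 3 + \frac{\sqrt{T - 36}}{3} = 3 + \frac{\sqrt{-36 + T}}{3}$)
$Z{\left(t{\left(1,5 \right)} \right)} o{\left(-1 \right)} = \left(7 - 0\right) \left(3 + \frac{\sqrt{-36 - 1}}{3}\right) = \left(7 + 0\right) \left(3 + \frac{\sqrt{-37}}{3}\right) = 7 \left(3 + \frac{i \sqrt{37}}{3}\right) = 21 + \frac{7 i \sqrt{37}}{3}$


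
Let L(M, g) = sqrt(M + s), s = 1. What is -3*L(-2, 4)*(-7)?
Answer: 21*I ≈ 21.0*I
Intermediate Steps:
L(M, g) = sqrt(1 + M) (L(M, g) = sqrt(M + 1) = sqrt(1 + M))
-3*L(-2, 4)*(-7) = -3*sqrt(1 - 2)*(-7) = -3*I*(-7) = 21*I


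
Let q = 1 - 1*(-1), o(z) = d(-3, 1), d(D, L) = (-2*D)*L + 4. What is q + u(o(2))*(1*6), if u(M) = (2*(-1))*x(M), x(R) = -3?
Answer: 38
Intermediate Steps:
d(D, L) = 4 - 2*D*L (d(D, L) = -2*D*L + 4 = 4 - 2*D*L)
o(z) = 10 (o(z) = 4 - 2*(-3)*1 = 4 + 6 = 10)
u(M) = 6 (u(M) = (2*(-1))*(-3) = -2*(-3) = 6)
q = 2 (q = 1 + 1 = 2)
q + u(o(2))*(1*6) = 2 + 6*(1*6) = 2 + 6*6 = 2 + 36 = 38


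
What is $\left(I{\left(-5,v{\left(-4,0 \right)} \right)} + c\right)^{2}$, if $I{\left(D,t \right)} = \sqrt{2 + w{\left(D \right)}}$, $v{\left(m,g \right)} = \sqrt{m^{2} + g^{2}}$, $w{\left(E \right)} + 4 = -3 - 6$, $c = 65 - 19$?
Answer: $\left(46 + i \sqrt{11}\right)^{2} \approx 2105.0 + 305.13 i$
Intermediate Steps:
$c = 46$
$w{\left(E \right)} = -13$ ($w{\left(E \right)} = -4 - 9 = -13$)
$v{\left(m,g \right)} = \sqrt{g^{2} + m^{2}}$
$I{\left(D,t \right)} = i \sqrt{11}$ ($I{\left(D,t \right)} = \sqrt{2 - 13} = \sqrt{-11} = i \sqrt{11}$)
$\left(I{\left(-5,v{\left(-4,0 \right)} \right)} + c\right)^{2} = \left(i \sqrt{11} + 46\right)^{2} = \left(46 + i \sqrt{11}\right)^{2}$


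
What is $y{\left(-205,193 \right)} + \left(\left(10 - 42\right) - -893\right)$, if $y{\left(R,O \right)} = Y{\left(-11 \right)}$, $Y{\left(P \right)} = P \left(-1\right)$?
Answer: $872$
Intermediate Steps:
$Y{\left(P \right)} = - P$
$y{\left(R,O \right)} = 11$ ($y{\left(R,O \right)} = \left(-1\right) \left(-11\right) = 11$)
$y{\left(-205,193 \right)} + \left(\left(10 - 42\right) - -893\right) = 11 + \left(\left(10 - 42\right) - -893\right) = 11 + \left(\left(10 - 42\right) + 893\right) = 11 + \left(-32 + 893\right) = 11 + 861 = 872$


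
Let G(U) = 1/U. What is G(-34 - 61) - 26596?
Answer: -2526621/95 ≈ -26596.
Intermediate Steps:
G(-34 - 61) - 26596 = 1/(-34 - 61) - 26596 = 1/(-95) - 26596 = -1/95 - 26596 = -2526621/95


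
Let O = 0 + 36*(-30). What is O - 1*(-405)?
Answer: -675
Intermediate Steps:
O = -1080 (O = 0 - 1080 = -1080)
O - 1*(-405) = -1080 - 1*(-405) = -1080 + 405 = -675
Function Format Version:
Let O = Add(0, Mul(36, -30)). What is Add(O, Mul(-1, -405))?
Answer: -675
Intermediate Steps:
O = -1080 (O = Add(0, -1080) = -1080)
Add(O, Mul(-1, -405)) = Add(-1080, Mul(-1, -405)) = Add(-1080, 405) = -675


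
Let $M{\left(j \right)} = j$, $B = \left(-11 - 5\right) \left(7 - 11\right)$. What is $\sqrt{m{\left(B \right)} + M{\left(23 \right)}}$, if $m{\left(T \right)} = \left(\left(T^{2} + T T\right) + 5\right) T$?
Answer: $\sqrt{524631} \approx 724.31$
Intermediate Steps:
$B = 64$ ($B = \left(-16\right) \left(-4\right) = 64$)
$m{\left(T \right)} = T \left(5 + 2 T^{2}\right)$ ($m{\left(T \right)} = \left(\left(T^{2} + T^{2}\right) + 5\right) T = \left(2 T^{2} + 5\right) T = \left(5 + 2 T^{2}\right) T = T \left(5 + 2 T^{2}\right)$)
$\sqrt{m{\left(B \right)} + M{\left(23 \right)}} = \sqrt{64 \left(5 + 2 \cdot 64^{2}\right) + 23} = \sqrt{64 \left(5 + 2 \cdot 4096\right) + 23} = \sqrt{64 \left(5 + 8192\right) + 23} = \sqrt{64 \cdot 8197 + 23} = \sqrt{524608 + 23} = \sqrt{524631}$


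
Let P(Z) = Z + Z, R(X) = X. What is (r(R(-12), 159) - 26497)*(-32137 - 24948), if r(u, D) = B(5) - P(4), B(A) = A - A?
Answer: 1513037925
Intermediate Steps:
B(A) = 0
P(Z) = 2*Z
r(u, D) = -8 (r(u, D) = 0 - 2*4 = 0 - 1*8 = 0 - 8 = -8)
(r(R(-12), 159) - 26497)*(-32137 - 24948) = (-8 - 26497)*(-32137 - 24948) = -26505*(-57085) = 1513037925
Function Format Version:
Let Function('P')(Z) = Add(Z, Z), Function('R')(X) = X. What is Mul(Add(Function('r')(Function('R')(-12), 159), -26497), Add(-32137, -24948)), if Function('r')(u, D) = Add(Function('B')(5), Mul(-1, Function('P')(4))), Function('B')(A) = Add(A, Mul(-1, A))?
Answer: 1513037925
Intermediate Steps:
Function('B')(A) = 0
Function('P')(Z) = Mul(2, Z)
Function('r')(u, D) = -8 (Function('r')(u, D) = Add(0, Mul(-1, Mul(2, 4))) = Add(0, Mul(-1, 8)) = Add(0, -8) = -8)
Mul(Add(Function('r')(Function('R')(-12), 159), -26497), Add(-32137, -24948)) = Mul(Add(-8, -26497), Add(-32137, -24948)) = Mul(-26505, -57085) = 1513037925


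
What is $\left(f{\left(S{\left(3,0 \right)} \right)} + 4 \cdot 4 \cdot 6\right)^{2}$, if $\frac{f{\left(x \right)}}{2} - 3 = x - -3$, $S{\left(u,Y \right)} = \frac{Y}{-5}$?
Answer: $11664$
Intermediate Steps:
$S{\left(u,Y \right)} = - \frac{Y}{5}$ ($S{\left(u,Y \right)} = Y \left(- \frac{1}{5}\right) = - \frac{Y}{5}$)
$f{\left(x \right)} = 12 + 2 x$ ($f{\left(x \right)} = 6 + 2 \left(x - -3\right) = 6 + 2 \left(x + 3\right) = 6 + 2 \left(3 + x\right) = 6 + \left(6 + 2 x\right) = 12 + 2 x$)
$\left(f{\left(S{\left(3,0 \right)} \right)} + 4 \cdot 4 \cdot 6\right)^{2} = \left(\left(12 + 2 \left(\left(- \frac{1}{5}\right) 0\right)\right) + 4 \cdot 4 \cdot 6\right)^{2} = \left(\left(12 + 2 \cdot 0\right) + 16 \cdot 6\right)^{2} = \left(\left(12 + 0\right) + 96\right)^{2} = \left(12 + 96\right)^{2} = 108^{2} = 11664$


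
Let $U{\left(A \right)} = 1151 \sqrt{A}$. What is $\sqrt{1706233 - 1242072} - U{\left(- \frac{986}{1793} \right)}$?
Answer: $\sqrt{464161} - \frac{1151 i \sqrt{1767898}}{1793} \approx 681.29 - 853.54 i$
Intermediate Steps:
$\sqrt{1706233 - 1242072} - U{\left(- \frac{986}{1793} \right)} = \sqrt{1706233 - 1242072} - 1151 \sqrt{- \frac{986}{1793}} = \sqrt{464161} - 1151 \sqrt{\left(-986\right) \frac{1}{1793}} = \sqrt{464161} - 1151 \sqrt{- \frac{986}{1793}} = \sqrt{464161} - 1151 \frac{i \sqrt{1767898}}{1793} = \sqrt{464161} - \frac{1151 i \sqrt{1767898}}{1793}$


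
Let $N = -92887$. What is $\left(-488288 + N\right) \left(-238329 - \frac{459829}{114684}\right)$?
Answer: $\frac{5295082105522125}{38228} \approx 1.3851 \cdot 10^{11}$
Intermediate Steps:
$\left(-488288 + N\right) \left(-238329 - \frac{459829}{114684}\right) = \left(-488288 - 92887\right) \left(-238329 - \frac{459829}{114684}\right) = - 581175 \left(-238329 - \frac{459829}{114684}\right) = \left(-581175\right) \left(- \frac{27332982865}{114684}\right) = \frac{5295082105522125}{38228}$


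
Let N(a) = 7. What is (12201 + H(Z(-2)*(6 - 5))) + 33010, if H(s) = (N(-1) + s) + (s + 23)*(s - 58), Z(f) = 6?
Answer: 43716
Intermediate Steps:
H(s) = 7 + s + (-58 + s)*(23 + s) (H(s) = (7 + s) + (s + 23)*(s - 58) = (7 + s) + (23 + s)*(-58 + s) = (7 + s) + (-58 + s)*(23 + s) = 7 + s + (-58 + s)*(23 + s))
(12201 + H(Z(-2)*(6 - 5))) + 33010 = (12201 + (-1327 + (6*(6 - 5))² - 204*(6 - 5))) + 33010 = (12201 + (-1327 + (6*1)² - 204)) + 33010 = (12201 + (-1327 + 6² - 34*6)) + 33010 = (12201 + (-1327 + 36 - 204)) + 33010 = (12201 - 1495) + 33010 = 10706 + 33010 = 43716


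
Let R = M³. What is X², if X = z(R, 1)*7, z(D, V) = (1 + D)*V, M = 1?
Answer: 196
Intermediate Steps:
R = 1 (R = 1³ = 1)
z(D, V) = V*(1 + D)
X = 14 (X = (1*(1 + 1))*7 = (1*2)*7 = 2*7 = 14)
X² = 14² = 196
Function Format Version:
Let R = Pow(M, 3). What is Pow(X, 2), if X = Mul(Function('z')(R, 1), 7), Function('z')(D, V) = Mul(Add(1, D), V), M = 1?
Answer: 196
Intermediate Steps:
R = 1 (R = Pow(1, 3) = 1)
Function('z')(D, V) = Mul(V, Add(1, D))
X = 14 (X = Mul(Mul(1, Add(1, 1)), 7) = Mul(Mul(1, 2), 7) = Mul(2, 7) = 14)
Pow(X, 2) = Pow(14, 2) = 196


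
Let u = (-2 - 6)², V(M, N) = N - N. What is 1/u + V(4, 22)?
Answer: 1/64 ≈ 0.015625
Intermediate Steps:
V(M, N) = 0
u = 64 (u = (-8)² = 64)
1/u + V(4, 22) = 1/64 + 0 = 1/64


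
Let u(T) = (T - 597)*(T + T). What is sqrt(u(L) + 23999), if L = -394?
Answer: sqrt(804907) ≈ 897.17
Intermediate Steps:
u(T) = 2*T*(-597 + T) (u(T) = (-597 + T)*(2*T) = 2*T*(-597 + T))
sqrt(u(L) + 23999) = sqrt(2*(-394)*(-597 - 394) + 23999) = sqrt(2*(-394)*(-991) + 23999) = sqrt(780908 + 23999) = sqrt(804907)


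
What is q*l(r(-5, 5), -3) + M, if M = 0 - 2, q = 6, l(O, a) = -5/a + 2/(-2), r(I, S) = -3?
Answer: 2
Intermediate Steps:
l(O, a) = -1 - 5/a (l(O, a) = -5/a + 2*(-1/2) = -5/a - 1 = -1 - 5/a)
M = -2
q*l(r(-5, 5), -3) + M = 6*((-5 - 1*(-3))/(-3)) - 2 = 6*(-(-5 + 3)/3) - 2 = 6*(-1/3*(-2)) - 2 = 6*(2/3) - 2 = 4 - 2 = 2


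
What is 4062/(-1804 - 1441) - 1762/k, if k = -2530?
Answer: -41447/74635 ≈ -0.55533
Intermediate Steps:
4062/(-1804 - 1441) - 1762/k = 4062/(-1804 - 1441) - 1762/(-2530) = 4062/(-3245) - 1762*(-1/2530) = 4062*(-1/3245) + 881/1265 = -4062/3245 + 881/1265 = -41447/74635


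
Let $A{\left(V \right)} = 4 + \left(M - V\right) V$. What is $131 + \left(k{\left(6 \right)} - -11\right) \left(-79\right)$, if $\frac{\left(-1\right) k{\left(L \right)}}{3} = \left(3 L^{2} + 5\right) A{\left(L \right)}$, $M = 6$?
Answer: $106386$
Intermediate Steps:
$A{\left(V \right)} = 4 + V \left(6 - V\right)$ ($A{\left(V \right)} = 4 + \left(6 - V\right) V = 4 + V \left(6 - V\right)$)
$k{\left(L \right)} = - 3 \left(5 + 3 L^{2}\right) \left(4 - L^{2} + 6 L\right)$ ($k{\left(L \right)} = - 3 \left(3 L^{2} + 5\right) \left(4 - L^{2} + 6 L\right) = - 3 \left(5 + 3 L^{2}\right) \left(4 - L^{2} + 6 L\right)$)
$131 + \left(k{\left(6 \right)} - -11\right) \left(-79\right) = 131 + \left(- 3 \left(5 + 3 \cdot 6^{2}\right) \left(4 - 6^{2} + 6 \cdot 6\right) - -11\right) \left(-79\right) = 131 + \left(- 3 \left(5 + 3 \cdot 36\right) \left(4 - 36 + 36\right) + 11\right) \left(-79\right) = 131 + \left(- 3 \left(5 + 108\right) \left(4 - 36 + 36\right) + 11\right) \left(-79\right) = 131 + \left(\left(-3\right) 113 \cdot 4 + 11\right) \left(-79\right) = 131 + \left(-1356 + 11\right) \left(-79\right) = 131 - -106255 = 131 + 106255 = 106386$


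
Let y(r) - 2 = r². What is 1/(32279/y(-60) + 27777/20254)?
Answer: 18238727/188457905 ≈ 0.096779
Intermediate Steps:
y(r) = 2 + r²
1/(32279/y(-60) + 27777/20254) = 1/(32279/(2 + (-60)²) + 27777/20254) = 1/(32279/(2 + 3600) + 27777*(1/20254)) = 1/(32279/3602 + 27777/20254) = 1/(188457905/18238727) = 18238727/188457905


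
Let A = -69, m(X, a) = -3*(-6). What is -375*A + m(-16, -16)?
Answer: 25893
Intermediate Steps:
m(X, a) = 18
-375*A + m(-16, -16) = -375*(-69) + 18 = 25875 + 18 = 25893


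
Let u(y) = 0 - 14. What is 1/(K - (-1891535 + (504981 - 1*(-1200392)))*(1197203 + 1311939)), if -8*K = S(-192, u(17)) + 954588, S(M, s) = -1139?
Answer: 8/3736854190583 ≈ 2.1408e-12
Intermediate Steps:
u(y) = -14
K = -953449/8 (K = -(-1139 + 954588)/8 = -1/8*953449 = -953449/8 ≈ -1.1918e+5)
1/(K - (-1891535 + (504981 - 1*(-1200392)))*(1197203 + 1311939)) = 1/(-953449/8 - (-1891535 + (504981 - 1*(-1200392)))*(1197203 + 1311939)) = 1/(-953449/8 - (-1891535 + (504981 + 1200392))*2509142) = 1/(-953449/8 - (-1891535 + 1705373)*2509142) = 1/(-953449/8 - (-186162)*2509142) = 1/(-953449/8 - 1*(-467106893004)) = 1/(-953449/8 + 467106893004) = 1/(3736854190583/8) = 8/3736854190583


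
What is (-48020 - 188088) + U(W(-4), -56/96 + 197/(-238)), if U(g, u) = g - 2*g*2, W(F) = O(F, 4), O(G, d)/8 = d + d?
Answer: -236300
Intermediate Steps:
O(G, d) = 16*d (O(G, d) = 8*(d + d) = 8*(2*d) = 16*d)
W(F) = 64 (W(F) = 16*4 = 64)
U(g, u) = -3*g (U(g, u) = g - 4*g = -3*g)
(-48020 - 188088) + U(W(-4), -56/96 + 197/(-238)) = (-48020 - 188088) - 3*64 = -236108 - 192 = -236300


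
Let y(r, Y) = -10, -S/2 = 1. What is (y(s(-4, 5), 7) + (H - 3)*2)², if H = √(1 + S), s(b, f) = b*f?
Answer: 252 - 64*I ≈ 252.0 - 64.0*I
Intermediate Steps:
S = -2 (S = -2*1 = -2)
H = I (H = √(1 - 2) = √(-1) = I ≈ 1.0*I)
(y(s(-4, 5), 7) + (H - 3)*2)² = (-10 + (I - 3)*2)² = (-10 + (-3 + I)*2)² = (-10 + (-6 + 2*I))² = (-16 + 2*I)²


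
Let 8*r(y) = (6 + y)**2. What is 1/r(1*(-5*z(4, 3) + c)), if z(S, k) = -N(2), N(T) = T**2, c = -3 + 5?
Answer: 1/98 ≈ 0.010204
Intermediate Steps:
c = 2
z(S, k) = -4 (z(S, k) = -1*2**2 = -1*4 = -4)
r(y) = (6 + y)**2/8
1/r(1*(-5*z(4, 3) + c)) = 1/((6 + 1*(-5*(-4) + 2))**2/8) = 1/((6 + 1*(20 + 2))**2/8) = 1/((6 + 1*22)**2/8) = 1/((6 + 22)**2/8) = 1/((1/8)*28**2) = 1/((1/8)*784) = 1/98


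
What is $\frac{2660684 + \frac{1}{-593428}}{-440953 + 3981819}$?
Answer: $\frac{225560626393}{300178432664} \approx 0.75142$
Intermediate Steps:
$\frac{2660684 + \frac{1}{-593428}}{-440953 + 3981819} = \frac{2660684 - \frac{1}{593428}}{3540866} = \frac{1578924384751}{593428} \cdot \frac{1}{3540866} = \frac{225560626393}{300178432664}$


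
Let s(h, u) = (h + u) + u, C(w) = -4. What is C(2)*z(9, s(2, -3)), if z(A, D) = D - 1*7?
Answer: 44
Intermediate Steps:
s(h, u) = h + 2*u
z(A, D) = -7 + D (z(A, D) = D - 7 = -7 + D)
C(2)*z(9, s(2, -3)) = -4*(-7 + (2 + 2*(-3))) = -4*(-7 + (2 - 6)) = -4*(-7 - 4) = -4*(-11) = 44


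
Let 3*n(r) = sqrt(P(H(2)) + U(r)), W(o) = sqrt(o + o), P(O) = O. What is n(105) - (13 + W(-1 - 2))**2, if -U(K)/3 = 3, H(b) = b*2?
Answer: -163 - 26*I*sqrt(6) + I*sqrt(5)/3 ≈ -163.0 - 62.941*I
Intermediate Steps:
H(b) = 2*b
U(K) = -9 (U(K) = -3*3 = -9)
W(o) = sqrt(2)*sqrt(o) (W(o) = sqrt(2*o) = sqrt(2)*sqrt(o))
n(r) = I*sqrt(5)/3 (n(r) = sqrt(2*2 - 9)/3 = sqrt(4 - 9)/3 = sqrt(-5)/3 = (I*sqrt(5))/3 = I*sqrt(5)/3)
n(105) - (13 + W(-1 - 2))**2 = I*sqrt(5)/3 - (13 + sqrt(2)*sqrt(-1 - 2))**2 = I*sqrt(5)/3 - (13 + sqrt(2)*sqrt(-3))**2 = I*sqrt(5)/3 - (13 + sqrt(2)*(I*sqrt(3)))**2 = I*sqrt(5)/3 - (13 + I*sqrt(6))**2 = -(13 + I*sqrt(6))**2 + I*sqrt(5)/3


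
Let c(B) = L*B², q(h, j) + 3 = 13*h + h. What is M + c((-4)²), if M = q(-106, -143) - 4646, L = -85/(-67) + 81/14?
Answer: -2029401/469 ≈ -4327.1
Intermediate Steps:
q(h, j) = -3 + 14*h (q(h, j) = -3 + (13*h + h) = -3 + 14*h)
L = 6617/938 (L = -85*(-1/67) + 81*(1/14) = 85/67 + 81/14 = 6617/938 ≈ 7.0544)
M = -6133 (M = (-3 + 14*(-106)) - 4646 = (-3 - 1484) - 4646 = -1487 - 4646 = -6133)
c(B) = 6617*B²/938
M + c((-4)²) = -6133 + 6617*((-4)²)²/938 = -6133 + (6617/938)*16² = -6133 + (6617/938)*256 = -6133 + 846976/469 = -2029401/469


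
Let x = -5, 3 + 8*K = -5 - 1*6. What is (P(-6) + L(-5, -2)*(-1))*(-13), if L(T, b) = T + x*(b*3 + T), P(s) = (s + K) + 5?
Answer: 2743/4 ≈ 685.75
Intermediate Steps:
K = -7/4 (K = -3/8 + (-5 - 1*6)/8 = -3/8 + (-5 - 6)/8 = -3/8 + (⅛)*(-11) = -3/8 - 11/8 = -7/4 ≈ -1.7500)
P(s) = 13/4 + s (P(s) = (s - 7/4) + 5 = (-7/4 + s) + 5 = 13/4 + s)
L(T, b) = -15*b - 4*T (L(T, b) = T - 5*(b*3 + T) = T - 5*(3*b + T) = T - 5*(T + 3*b) = T + (-15*b - 5*T) = -15*b - 4*T)
(P(-6) + L(-5, -2)*(-1))*(-13) = ((13/4 - 6) + (-15*(-2) - 4*(-5))*(-1))*(-13) = (-11/4 + (30 + 20)*(-1))*(-13) = (-11/4 + 50*(-1))*(-13) = (-11/4 - 50)*(-13) = -211/4*(-13) = 2743/4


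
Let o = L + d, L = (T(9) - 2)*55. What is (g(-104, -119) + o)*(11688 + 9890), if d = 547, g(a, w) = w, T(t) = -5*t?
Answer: -46543746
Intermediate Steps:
L = -2585 (L = (-5*9 - 2)*55 = (-45 - 2)*55 = -47*55 = -2585)
o = -2038 (o = -2585 + 547 = -2038)
(g(-104, -119) + o)*(11688 + 9890) = (-119 - 2038)*(11688 + 9890) = -2157*21578 = -46543746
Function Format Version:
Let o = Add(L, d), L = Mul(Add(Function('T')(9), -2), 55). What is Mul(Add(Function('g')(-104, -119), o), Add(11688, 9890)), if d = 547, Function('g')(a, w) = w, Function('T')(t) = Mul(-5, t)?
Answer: -46543746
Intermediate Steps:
L = -2585 (L = Mul(Add(Mul(-5, 9), -2), 55) = Mul(Add(-45, -2), 55) = Mul(-47, 55) = -2585)
o = -2038 (o = Add(-2585, 547) = -2038)
Mul(Add(Function('g')(-104, -119), o), Add(11688, 9890)) = Mul(Add(-119, -2038), Add(11688, 9890)) = Mul(-2157, 21578) = -46543746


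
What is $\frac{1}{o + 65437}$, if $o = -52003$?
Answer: $\frac{1}{13434} \approx 7.4438 \cdot 10^{-5}$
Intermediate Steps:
$\frac{1}{o + 65437} = \frac{1}{-52003 + 65437} = \frac{1}{13434}$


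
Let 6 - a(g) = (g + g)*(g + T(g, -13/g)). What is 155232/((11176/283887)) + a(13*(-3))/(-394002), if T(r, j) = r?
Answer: 32884501586207/8339709 ≈ 3.9431e+6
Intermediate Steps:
a(g) = 6 - 4*g**2 (a(g) = 6 - (g + g)*(g + g) = 6 - 2*g*2*g = 6 - 4*g**2)
155232/((11176/283887)) + a(13*(-3))/(-394002) = 155232/((11176/283887)) + (6 - 4*(13*(-3))**2)/(-394002) = 155232/((11176*(1/283887))) + (6 - 4*(-39)**2)*(-1/394002) = 155232/(11176/283887) + (6 - 4*1521)*(-1/394002) = 155232*(283887/11176) + (6 - 6084)*(-1/394002) = 500776668/127 - 6078*(-1/394002) = 500776668/127 + 1013/65667 = 32884501586207/8339709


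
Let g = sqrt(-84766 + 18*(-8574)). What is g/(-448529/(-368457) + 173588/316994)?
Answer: 58399329129*I*sqrt(239098)/103070357771 ≈ 277.05*I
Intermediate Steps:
g = I*sqrt(239098) (g = sqrt(-84766 - 154332) = sqrt(-239098) = I*sqrt(239098) ≈ 488.98*I)
g/(-448529/(-368457) + 173588/316994) = (I*sqrt(239098))/(-448529/(-368457) + 173588/316994) = (I*sqrt(239098))/(-448529*(-1/368457) + 173588*(1/316994)) = (I*sqrt(239098))/(448529/368457 + 86794/158497) = (I*sqrt(239098))/(103070357771/58399329129) = (I*sqrt(239098))*(58399329129/103070357771) = 58399329129*I*sqrt(239098)/103070357771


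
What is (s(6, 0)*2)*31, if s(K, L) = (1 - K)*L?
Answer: 0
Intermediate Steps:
s(K, L) = L*(1 - K)
(s(6, 0)*2)*31 = ((0*(1 - 1*6))*2)*31 = ((0*(1 - 6))*2)*31 = ((0*(-5))*2)*31 = (0*2)*31 = 0*31 = 0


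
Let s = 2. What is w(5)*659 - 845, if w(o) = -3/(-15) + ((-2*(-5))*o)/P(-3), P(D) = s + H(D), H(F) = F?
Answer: -168316/5 ≈ -33663.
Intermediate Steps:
P(D) = 2 + D
w(o) = ⅕ - 10*o (w(o) = -3/(-15) + ((-2*(-5))*o)/(2 - 3) = -3*(-1/15) + (10*o)/(-1) = ⅕ + (10*o)*(-1) = ⅕ - 10*o)
w(5)*659 - 845 = (⅕ - 10*5)*659 - 845 = (⅕ - 50)*659 - 845 = -249/5*659 - 845 = -164091/5 - 845 = -168316/5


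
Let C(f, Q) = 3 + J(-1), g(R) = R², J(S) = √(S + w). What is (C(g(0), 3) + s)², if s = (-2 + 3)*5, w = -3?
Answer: 60 + 32*I ≈ 60.0 + 32.0*I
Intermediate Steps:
J(S) = √(-3 + S) (J(S) = √(S - 3) = √(-3 + S))
s = 5 (s = 1*5 = 5)
C(f, Q) = 3 + 2*I (C(f, Q) = 3 + √(-3 - 1) = 3 + √(-4) = 3 + 2*I)
(C(g(0), 3) + s)² = ((3 + 2*I) + 5)² = (8 + 2*I)²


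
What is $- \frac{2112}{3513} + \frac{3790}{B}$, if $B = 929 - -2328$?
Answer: $\frac{2145162}{3813947} \approx 0.56245$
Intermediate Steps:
$B = 3257$ ($B = 929 + 2328 = 3257$)
$- \frac{2112}{3513} + \frac{3790}{B} = - \frac{2112}{3513} + \frac{3790}{3257} = \left(-2112\right) \frac{1}{3513} + 3790 \cdot \frac{1}{3257} = - \frac{704}{1171} + \frac{3790}{3257} = \frac{2145162}{3813947}$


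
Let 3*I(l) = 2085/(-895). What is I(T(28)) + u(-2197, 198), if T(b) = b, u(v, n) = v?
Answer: -393402/179 ≈ -2197.8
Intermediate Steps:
I(l) = -139/179 (I(l) = (2085/(-895))/3 = (2085*(-1/895))/3 = (⅓)*(-417/179) = -139/179)
I(T(28)) + u(-2197, 198) = -139/179 - 2197 = -393402/179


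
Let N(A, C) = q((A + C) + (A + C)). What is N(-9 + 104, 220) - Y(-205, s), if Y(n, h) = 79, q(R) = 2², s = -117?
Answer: -75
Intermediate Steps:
q(R) = 4
N(A, C) = 4
N(-9 + 104, 220) - Y(-205, s) = 4 - 1*79 = 4 - 79 = -75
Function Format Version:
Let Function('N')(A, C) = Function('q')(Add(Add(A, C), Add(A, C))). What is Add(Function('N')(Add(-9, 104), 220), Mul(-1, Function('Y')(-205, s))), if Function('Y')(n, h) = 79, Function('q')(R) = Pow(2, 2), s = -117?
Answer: -75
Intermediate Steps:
Function('q')(R) = 4
Function('N')(A, C) = 4
Add(Function('N')(Add(-9, 104), 220), Mul(-1, Function('Y')(-205, s))) = Add(4, Mul(-1, 79)) = Add(4, -79) = -75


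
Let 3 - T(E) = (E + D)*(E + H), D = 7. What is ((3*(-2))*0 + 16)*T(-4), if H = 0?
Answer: 240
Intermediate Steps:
T(E) = 3 - E*(7 + E) (T(E) = 3 - (E + 7)*(E + 0) = 3 - (7 + E)*E = 3 - E*(7 + E))
((3*(-2))*0 + 16)*T(-4) = ((3*(-2))*0 + 16)*(3 - 1*(-4)**2 - 7*(-4)) = (-6*0 + 16)*(3 - 1*16 + 28) = (0 + 16)*(3 - 16 + 28) = 16*15 = 240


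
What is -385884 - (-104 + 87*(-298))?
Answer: -359854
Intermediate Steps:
-385884 - (-104 + 87*(-298)) = -385884 - (-104 - 25926) = -385884 - 1*(-26030) = -385884 + 26030 = -359854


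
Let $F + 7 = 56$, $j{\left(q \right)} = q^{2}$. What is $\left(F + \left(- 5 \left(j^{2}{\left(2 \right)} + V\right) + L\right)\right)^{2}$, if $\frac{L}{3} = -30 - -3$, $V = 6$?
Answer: $20164$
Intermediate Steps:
$F = 49$ ($F = -7 + 56 = 49$)
$L = -81$ ($L = 3 \left(-30 - -3\right) = 3 \left(-30 + 3\right) = 3 \left(-27\right) = -81$)
$\left(F + \left(- 5 \left(j^{2}{\left(2 \right)} + V\right) + L\right)\right)^{2} = \left(49 - \left(81 + 5 \left(\left(2^{2}\right)^{2} + 6\right)\right)\right)^{2} = \left(49 - \left(81 + 5 \left(4^{2} + 6\right)\right)\right)^{2} = \left(49 - \left(81 + 5 \left(16 + 6\right)\right)\right)^{2} = \left(49 - 191\right)^{2} = \left(-142\right)^{2} = 20164$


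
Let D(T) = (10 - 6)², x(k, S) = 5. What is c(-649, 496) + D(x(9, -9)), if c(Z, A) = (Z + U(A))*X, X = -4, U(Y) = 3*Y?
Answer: -3340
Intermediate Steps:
D(T) = 16 (D(T) = 4² = 16)
c(Z, A) = -12*A - 4*Z (c(Z, A) = (Z + 3*A)*(-4) = -12*A - 4*Z)
c(-649, 496) + D(x(9, -9)) = (-12*496 - 4*(-649)) + 16 = (-5952 + 2596) + 16 = -3356 + 16 = -3340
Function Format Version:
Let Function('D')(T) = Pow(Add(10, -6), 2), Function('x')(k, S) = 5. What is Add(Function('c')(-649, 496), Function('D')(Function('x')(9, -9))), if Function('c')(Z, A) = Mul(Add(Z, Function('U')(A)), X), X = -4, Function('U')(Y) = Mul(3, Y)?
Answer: -3340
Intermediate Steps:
Function('D')(T) = 16 (Function('D')(T) = Pow(4, 2) = 16)
Function('c')(Z, A) = Add(Mul(-12, A), Mul(-4, Z)) (Function('c')(Z, A) = Mul(Add(Z, Mul(3, A)), -4) = Add(Mul(-12, A), Mul(-4, Z)))
Add(Function('c')(-649, 496), Function('D')(Function('x')(9, -9))) = Add(Add(Mul(-12, 496), Mul(-4, -649)), 16) = Add(Add(-5952, 2596), 16) = Add(-3356, 16) = -3340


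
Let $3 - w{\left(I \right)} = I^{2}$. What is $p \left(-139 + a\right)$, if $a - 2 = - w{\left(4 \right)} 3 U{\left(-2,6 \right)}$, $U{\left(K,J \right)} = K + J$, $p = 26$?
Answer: $494$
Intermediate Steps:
$w{\left(I \right)} = 3 - I^{2}$
$U{\left(K,J \right)} = J + K$
$a = 158$ ($a = 2 - \left(3 - 4^{2}\right) 3 \left(6 - 2\right) = 2 - \left(3 - 16\right) 3 \cdot 4 = 2 - \left(-13\right) 3 \cdot 4 = 2 - \left(-39\right) 4 = 2 - -156 = 2 + 156 = 158$)
$p \left(-139 + a\right) = 26 \left(-139 + 158\right) = 26 \cdot 19 = 494$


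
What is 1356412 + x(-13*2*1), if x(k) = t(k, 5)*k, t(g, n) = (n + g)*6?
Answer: 1359688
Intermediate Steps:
t(g, n) = 6*g + 6*n (t(g, n) = (g + n)*6 = 6*g + 6*n)
x(k) = k*(30 + 6*k) (x(k) = (6*k + 6*5)*k = (6*k + 30)*k = (30 + 6*k)*k = k*(30 + 6*k))
1356412 + x(-13*2*1) = 1356412 + 6*(-13*2*1)*(5 - 13*2*1) = 1356412 + 6*(-26*1)*(5 - 26*1) = 1356412 + 6*(-26)*(5 - 26) = 1356412 + 6*(-26)*(-21) = 1356412 + 3276 = 1359688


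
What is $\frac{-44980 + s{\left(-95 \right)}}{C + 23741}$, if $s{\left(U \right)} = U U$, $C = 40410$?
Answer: $- \frac{35955}{64151} \approx -0.56047$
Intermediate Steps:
$s{\left(U \right)} = U^{2}$
$\frac{-44980 + s{\left(-95 \right)}}{C + 23741} = \frac{-44980 + \left(-95\right)^{2}}{40410 + 23741} = \frac{-44980 + 9025}{64151} = \left(-35955\right) \frac{1}{64151} = - \frac{35955}{64151}$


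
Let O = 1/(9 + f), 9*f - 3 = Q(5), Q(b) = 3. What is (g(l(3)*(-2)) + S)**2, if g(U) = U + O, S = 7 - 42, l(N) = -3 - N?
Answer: 440896/841 ≈ 524.25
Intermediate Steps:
f = 2/3 (f = 1/3 + (1/9)*3 = 1/3 + 1/3 = 2/3 ≈ 0.66667)
S = -35
O = 3/29 (O = 1/(9 + 2/3) = 1/(29/3) = 3/29 ≈ 0.10345)
g(U) = 3/29 + U (g(U) = U + 3/29 = 3/29 + U)
(g(l(3)*(-2)) + S)**2 = ((3/29 + (-3 - 1*3)*(-2)) - 35)**2 = ((3/29 + (-3 - 3)*(-2)) - 35)**2 = ((3/29 - 6*(-2)) - 35)**2 = ((3/29 + 12) - 35)**2 = (351/29 - 35)**2 = (-664/29)**2 = 440896/841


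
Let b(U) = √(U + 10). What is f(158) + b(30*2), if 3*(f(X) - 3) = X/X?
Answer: 10/3 + √70 ≈ 11.700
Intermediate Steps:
b(U) = √(10 + U)
f(X) = 10/3 (f(X) = 3 + (X/X)/3 = 3 + (⅓)*1 = 3 + ⅓ = 10/3)
f(158) + b(30*2) = 10/3 + √(10 + 30*2) = 10/3 + √(10 + 60) = 10/3 + √70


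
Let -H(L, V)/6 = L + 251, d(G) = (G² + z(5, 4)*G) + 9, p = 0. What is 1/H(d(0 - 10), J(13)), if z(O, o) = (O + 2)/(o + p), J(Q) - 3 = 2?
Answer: -1/2055 ≈ -0.00048662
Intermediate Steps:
J(Q) = 5 (J(Q) = 3 + 2 = 5)
z(O, o) = (2 + O)/o (z(O, o) = (O + 2)/(o + 0) = (2 + O)/o)
d(G) = 9 + G² + 7*G/4 (d(G) = (G² + ((2 + 5)/4)*G) + 9 = (G² + ((¼)*7)*G) + 9 = (G² + 7*G/4) + 9 = 9 + G² + 7*G/4)
H(L, V) = -1506 - 6*L (H(L, V) = -6*(L + 251) = -6*(251 + L) = -1506 - 6*L)
1/H(d(0 - 10), J(13)) = 1/(-1506 - 6*(9 + (0 - 10)² + 7*(0 - 10)/4)) = 1/(-1506 - 6*(9 + (-10)² + (7/4)*(-10))) = 1/(-1506 - 6*(9 + 100 - 35/2)) = 1/(-1506 - 6*183/2) = 1/(-1506 - 549) = 1/(-2055) = -1/2055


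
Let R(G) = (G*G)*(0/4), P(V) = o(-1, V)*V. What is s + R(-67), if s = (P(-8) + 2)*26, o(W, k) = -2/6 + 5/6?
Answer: -52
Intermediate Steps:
o(W, k) = ½ (o(W, k) = -2*⅙ + 5*(⅙) = -⅓ + ⅚ = ½)
P(V) = V/2
R(G) = 0 (R(G) = G²*(0*(¼)) = G²*0 = 0)
s = -52 (s = ((½)*(-8) + 2)*26 = (-4 + 2)*26 = -2*26 = -52)
s + R(-67) = -52 + 0 = -52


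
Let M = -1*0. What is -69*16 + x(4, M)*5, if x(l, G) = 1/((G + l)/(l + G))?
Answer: -1099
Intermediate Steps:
M = 0
x(l, G) = 1 (x(l, G) = 1/((G + l)/(G + l)) = 1/1 = 1)
-69*16 + x(4, M)*5 = -69*16 + 1*5 = -1104 + 5 = -1099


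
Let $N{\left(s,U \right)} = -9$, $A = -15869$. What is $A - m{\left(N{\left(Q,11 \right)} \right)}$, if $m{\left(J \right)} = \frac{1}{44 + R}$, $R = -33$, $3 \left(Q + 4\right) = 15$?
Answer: $- \frac{174560}{11} \approx -15869.0$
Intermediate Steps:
$Q = 1$ ($Q = -4 + \frac{1}{3} \cdot 15 = -4 + 5 = 1$)
$m{\left(J \right)} = \frac{1}{11}$ ($m{\left(J \right)} = \frac{1}{44 - 33} = \frac{1}{11}$)
$A - m{\left(N{\left(Q,11 \right)} \right)} = -15869 - \frac{1}{11} = - \frac{174560}{11}$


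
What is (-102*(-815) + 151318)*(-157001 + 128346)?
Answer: -6718107440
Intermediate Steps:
(-102*(-815) + 151318)*(-157001 + 128346) = (83130 + 151318)*(-28655) = 234448*(-28655) = -6718107440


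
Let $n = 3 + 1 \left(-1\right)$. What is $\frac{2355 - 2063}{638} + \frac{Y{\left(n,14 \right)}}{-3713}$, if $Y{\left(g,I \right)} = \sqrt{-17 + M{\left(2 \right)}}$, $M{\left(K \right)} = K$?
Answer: $\frac{146}{319} - \frac{i \sqrt{15}}{3713} \approx 0.45768 - 0.0010431 i$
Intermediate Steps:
$n = 2$ ($n = 3 - 1 = 2$)
$Y{\left(g,I \right)} = i \sqrt{15}$ ($Y{\left(g,I \right)} = \sqrt{-17 + 2} = \sqrt{-15} = i \sqrt{15}$)
$\frac{2355 - 2063}{638} + \frac{Y{\left(n,14 \right)}}{-3713} = \frac{2355 - 2063}{638} + \frac{i \sqrt{15}}{-3713} = 292 \cdot \frac{1}{638} + i \sqrt{15} \left(- \frac{1}{3713}\right) = \frac{146}{319} - \frac{i \sqrt{15}}{3713}$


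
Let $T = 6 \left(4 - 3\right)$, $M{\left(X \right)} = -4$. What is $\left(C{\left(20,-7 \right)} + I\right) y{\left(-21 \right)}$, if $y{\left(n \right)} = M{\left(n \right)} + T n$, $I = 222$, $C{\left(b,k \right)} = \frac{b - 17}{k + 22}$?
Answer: $-28886$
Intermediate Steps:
$T = 6$ ($T = 6 \cdot 1 = 6$)
$C{\left(b,k \right)} = \frac{-17 + b}{22 + k}$
$y{\left(n \right)} = -4 + 6 n$
$\left(C{\left(20,-7 \right)} + I\right) y{\left(-21 \right)} = \left(\frac{-17 + 20}{22 - 7} + 222\right) \left(-4 + 6 \left(-21\right)\right) = \left(\frac{1}{15} \cdot 3 + 222\right) \left(-4 - 126\right) = \left(\frac{1}{15} \cdot 3 + 222\right) \left(-130\right) = \left(\frac{1}{5} + 222\right) \left(-130\right) = \frac{1111}{5} \left(-130\right) = -28886$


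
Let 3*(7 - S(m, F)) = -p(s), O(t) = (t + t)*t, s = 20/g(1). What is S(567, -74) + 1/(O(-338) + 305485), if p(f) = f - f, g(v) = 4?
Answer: 3737812/533973 ≈ 7.0000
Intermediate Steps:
s = 5 (s = 20/4 = 20*(¼) = 5)
p(f) = 0
O(t) = 2*t² (O(t) = (2*t)*t = 2*t²)
S(m, F) = 7 (S(m, F) = 7 - (-1)*0/3 = 7 - ⅓*0 = 7 + 0 = 7)
S(567, -74) + 1/(O(-338) + 305485) = 7 + 1/(2*(-338)² + 305485) = 7 + 1/(2*114244 + 305485) = 7 + 1/(228488 + 305485) = 7 + 1/533973 = 3737812/533973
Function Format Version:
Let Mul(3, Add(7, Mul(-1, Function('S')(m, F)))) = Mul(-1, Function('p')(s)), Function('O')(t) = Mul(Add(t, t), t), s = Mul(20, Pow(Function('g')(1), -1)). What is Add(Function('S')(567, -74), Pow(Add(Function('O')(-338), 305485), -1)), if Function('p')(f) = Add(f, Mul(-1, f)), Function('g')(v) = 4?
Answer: Rational(3737812, 533973) ≈ 7.0000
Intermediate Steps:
s = 5 (s = Mul(20, Pow(4, -1)) = Mul(20, Rational(1, 4)) = 5)
Function('p')(f) = 0
Function('O')(t) = Mul(2, Pow(t, 2)) (Function('O')(t) = Mul(Mul(2, t), t) = Mul(2, Pow(t, 2)))
Function('S')(m, F) = 7 (Function('S')(m, F) = Add(7, Mul(Rational(-1, 3), Mul(-1, 0))) = Add(7, Mul(Rational(-1, 3), 0)) = Add(7, 0) = 7)
Add(Function('S')(567, -74), Pow(Add(Function('O')(-338), 305485), -1)) = Add(7, Pow(Add(Mul(2, Pow(-338, 2)), 305485), -1)) = Add(7, Pow(Add(Mul(2, 114244), 305485), -1)) = Add(7, Pow(Add(228488, 305485), -1)) = Add(7, Pow(533973, -1)) = Add(7, Rational(1, 533973)) = Rational(3737812, 533973)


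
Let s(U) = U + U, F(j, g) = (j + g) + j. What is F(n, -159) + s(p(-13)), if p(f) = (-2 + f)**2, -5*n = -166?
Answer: 1787/5 ≈ 357.40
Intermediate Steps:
n = 166/5 (n = -1/5*(-166) = 166/5 ≈ 33.200)
F(j, g) = g + 2*j (F(j, g) = (g + j) + j = g + 2*j)
s(U) = 2*U
F(n, -159) + s(p(-13)) = (-159 + 2*(166/5)) + 2*(-2 - 13)**2 = (-159 + 332/5) + 2*(-15)**2 = -463/5 + 2*225 = -463/5 + 450 = 1787/5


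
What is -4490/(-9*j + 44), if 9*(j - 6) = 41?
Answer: 4490/51 ≈ 88.039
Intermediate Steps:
j = 95/9 (j = 6 + (⅑)*41 = 6 + 41/9 = 95/9 ≈ 10.556)
-4490/(-9*j + 44) = -4490/(-9*95/9 + 44) = -4490/(-95 + 44) = -4490/(-51) = -4490*(-1/51) = 4490/51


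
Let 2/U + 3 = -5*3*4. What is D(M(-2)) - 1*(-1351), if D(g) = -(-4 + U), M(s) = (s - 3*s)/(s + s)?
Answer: 85367/63 ≈ 1355.0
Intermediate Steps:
M(s) = -1 (M(s) = (-2*s)/((2*s)) = (-2*s)*(1/(2*s)) = -1)
U = -2/63 (U = 2/(-3 - 5*3*4) = 2/(-3 - 15*4) = 2/(-3 - 60) = 2/(-63) = 2*(-1/63) = -2/63 ≈ -0.031746)
D(g) = 254/63 (D(g) = -(-4 - 2/63) = -1*(-254/63) = 254/63)
D(M(-2)) - 1*(-1351) = 254/63 - 1*(-1351) = 254/63 + 1351 = 85367/63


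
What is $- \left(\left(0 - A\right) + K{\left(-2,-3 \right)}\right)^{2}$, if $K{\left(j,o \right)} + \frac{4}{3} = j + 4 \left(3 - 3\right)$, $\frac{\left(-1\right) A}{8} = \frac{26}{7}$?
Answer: $- \frac{306916}{441} \approx -695.96$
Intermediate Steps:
$A = - \frac{208}{7}$ ($A = - 8 \cdot \frac{26}{7} = - 8 \cdot 26 \cdot \frac{1}{7} = \left(-8\right) \frac{26}{7} = - \frac{208}{7} \approx -29.714$)
$K{\left(j,o \right)} = - \frac{4}{3} + j$ ($K{\left(j,o \right)} = - \frac{4}{3} + \left(j + 4 \left(3 - 3\right)\right) = - \frac{4}{3} + \left(j + 4 \cdot 0\right) = - \frac{4}{3} + \left(j + 0\right) = - \frac{4}{3} + j$)
$- \left(\left(0 - A\right) + K{\left(-2,-3 \right)}\right)^{2} = - \left(\left(0 - - \frac{208}{7}\right) - \frac{10}{3}\right)^{2} = - \left(\left(0 + \frac{208}{7}\right) - \frac{10}{3}\right)^{2} = - \left(\frac{208}{7} - \frac{10}{3}\right)^{2} = - \left(\frac{554}{21}\right)^{2} = \left(-1\right) \frac{306916}{441} = - \frac{306916}{441}$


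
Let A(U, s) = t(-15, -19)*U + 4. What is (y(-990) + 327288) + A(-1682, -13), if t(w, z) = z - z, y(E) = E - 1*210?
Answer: 326092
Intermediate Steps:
y(E) = -210 + E (y(E) = E - 210 = -210 + E)
t(w, z) = 0
A(U, s) = 4 (A(U, s) = 0*U + 4 = 0 + 4 = 4)
(y(-990) + 327288) + A(-1682, -13) = ((-210 - 990) + 327288) + 4 = (-1200 + 327288) + 4 = 326088 + 4 = 326092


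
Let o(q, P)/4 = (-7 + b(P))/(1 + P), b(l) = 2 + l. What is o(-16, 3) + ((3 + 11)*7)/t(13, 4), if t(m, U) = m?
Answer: 72/13 ≈ 5.5385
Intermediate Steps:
o(q, P) = 4*(-5 + P)/(1 + P) (o(q, P) = 4*((-7 + (2 + P))/(1 + P)) = 4*((-5 + P)/(1 + P)) = 4*(-5 + P)/(1 + P))
o(-16, 3) + ((3 + 11)*7)/t(13, 4) = 4*(-5 + 3)/(1 + 3) + ((3 + 11)*7)/13 = 4*(-2)/4 + (14*7)/13 = 4*(¼)*(-2) + (1/13)*98 = -2 + 98/13 = 72/13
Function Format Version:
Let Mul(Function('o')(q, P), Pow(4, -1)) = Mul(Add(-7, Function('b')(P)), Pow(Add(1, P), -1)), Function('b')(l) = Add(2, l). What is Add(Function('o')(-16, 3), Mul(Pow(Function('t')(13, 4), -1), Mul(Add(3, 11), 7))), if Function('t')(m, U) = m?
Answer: Rational(72, 13) ≈ 5.5385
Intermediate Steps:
Function('o')(q, P) = Mul(4, Pow(Add(1, P), -1), Add(-5, P)) (Function('o')(q, P) = Mul(4, Mul(Add(-7, Add(2, P)), Pow(Add(1, P), -1))) = Mul(4, Mul(Add(-5, P), Pow(Add(1, P), -1))) = Mul(4, Mul(Pow(Add(1, P), -1), Add(-5, P))) = Mul(4, Pow(Add(1, P), -1), Add(-5, P)))
Add(Function('o')(-16, 3), Mul(Pow(Function('t')(13, 4), -1), Mul(Add(3, 11), 7))) = Add(Mul(4, Pow(Add(1, 3), -1), Add(-5, 3)), Mul(Pow(13, -1), Mul(Add(3, 11), 7))) = Add(Mul(4, Pow(4, -1), -2), Mul(Rational(1, 13), Mul(14, 7))) = Add(Mul(4, Rational(1, 4), -2), Mul(Rational(1, 13), 98)) = Add(-2, Rational(98, 13)) = Rational(72, 13)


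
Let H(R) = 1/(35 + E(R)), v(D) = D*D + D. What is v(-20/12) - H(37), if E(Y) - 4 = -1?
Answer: 371/342 ≈ 1.0848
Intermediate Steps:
E(Y) = 3 (E(Y) = 4 - 1 = 3)
v(D) = D + D² (v(D) = D² + D = D + D²)
H(R) = 1/38 (H(R) = 1/(35 + 3) = 1/38)
v(-20/12) - H(37) = (-20/12)*(1 - 20/12) - 1*1/38 = (-20*1/12)*(1 - 20*1/12) - 1/38 = -5*(1 - 5/3)/3 - 1/38 = -5/3*(-⅔) - 1/38 = 10/9 - 1/38 = 371/342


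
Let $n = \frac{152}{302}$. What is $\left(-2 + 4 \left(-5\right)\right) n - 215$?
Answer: $- \frac{34137}{151} \approx -226.07$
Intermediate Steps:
$n = \frac{76}{151}$ ($n = 152 \cdot \frac{1}{302} = \frac{76}{151} \approx 0.50331$)
$\left(-2 + 4 \left(-5\right)\right) n - 215 = \left(-2 + 4 \left(-5\right)\right) \frac{76}{151} - 215 = \left(-2 - 20\right) \frac{76}{151} - 215 = \left(-22\right) \frac{76}{151} - 215 = - \frac{1672}{151} - 215 = - \frac{34137}{151}$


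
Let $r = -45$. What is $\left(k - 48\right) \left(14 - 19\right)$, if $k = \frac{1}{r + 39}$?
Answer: $\frac{1445}{6} \approx 240.83$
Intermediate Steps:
$k = - \frac{1}{6}$ ($k = \frac{1}{-45 + 39} = \frac{1}{-6} = - \frac{1}{6} \approx -0.16667$)
$\left(k - 48\right) \left(14 - 19\right) = \left(- \frac{1}{6} - 48\right) \left(14 - 19\right) = \left(- \frac{289}{6}\right) \left(-5\right) = \frac{1445}{6}$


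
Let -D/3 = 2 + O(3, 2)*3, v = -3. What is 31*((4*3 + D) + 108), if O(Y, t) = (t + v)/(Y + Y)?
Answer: 7161/2 ≈ 3580.5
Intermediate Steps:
O(Y, t) = (-3 + t)/(2*Y) (O(Y, t) = (t - 3)/(Y + Y) = (-3 + t)/((2*Y)) = (-3 + t)*(1/(2*Y)) = (-3 + t)/(2*Y))
D = -9/2 (D = -3*(2 + ((½)*(-3 + 2)/3)*3) = -3*(2 + ((½)*(⅓)*(-1))*3) = -3*(2 - ⅙*3) = -3*(2 - ½) = -3*3/2 = -9/2 ≈ -4.5000)
31*((4*3 + D) + 108) = 31*((4*3 - 9/2) + 108) = 31*((12 - 9/2) + 108) = 31*(15/2 + 108) = 31*(231/2) = 7161/2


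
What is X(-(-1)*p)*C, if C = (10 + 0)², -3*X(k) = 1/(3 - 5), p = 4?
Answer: 50/3 ≈ 16.667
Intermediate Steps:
X(k) = ⅙ (X(k) = -1/(3*(3 - 5)) = -⅓/(-2) = -⅓*(-½) = ⅙)
C = 100 (C = 10² = 100)
X(-(-1)*p)*C = (⅙)*100 = 50/3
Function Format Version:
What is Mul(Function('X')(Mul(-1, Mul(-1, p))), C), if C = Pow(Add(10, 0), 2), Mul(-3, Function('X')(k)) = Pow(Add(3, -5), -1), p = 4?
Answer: Rational(50, 3) ≈ 16.667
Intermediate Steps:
Function('X')(k) = Rational(1, 6) (Function('X')(k) = Mul(Rational(-1, 3), Pow(Add(3, -5), -1)) = Mul(Rational(-1, 3), Pow(-2, -1)) = Mul(Rational(-1, 3), Rational(-1, 2)) = Rational(1, 6))
C = 100 (C = Pow(10, 2) = 100)
Mul(Function('X')(Mul(-1, Mul(-1, p))), C) = Mul(Rational(1, 6), 100) = Rational(50, 3)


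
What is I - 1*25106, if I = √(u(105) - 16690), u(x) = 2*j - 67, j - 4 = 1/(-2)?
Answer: -25106 + 5*I*√670 ≈ -25106.0 + 129.42*I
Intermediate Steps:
j = 7/2 (j = 4 + 1/(-2) = 4 - ½ = 7/2 ≈ 3.5000)
u(x) = -60 (u(x) = 2*(7/2) - 67 = 7 - 67 = -60)
I = 5*I*√670 (I = √(-60 - 16690) = √(-16750) = 5*I*√670 ≈ 129.42*I)
I - 1*25106 = 5*I*√670 - 1*25106 = 5*I*√670 - 25106 = -25106 + 5*I*√670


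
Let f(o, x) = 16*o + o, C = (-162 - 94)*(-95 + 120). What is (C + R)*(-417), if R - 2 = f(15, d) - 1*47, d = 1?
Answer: 2581230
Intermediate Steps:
C = -6400 (C = -256*25 = -6400)
f(o, x) = 17*o
R = 210 (R = 2 + (17*15 - 1*47) = 2 + (255 - 47) = 2 + 208 = 210)
(C + R)*(-417) = (-6400 + 210)*(-417) = -6190*(-417) = 2581230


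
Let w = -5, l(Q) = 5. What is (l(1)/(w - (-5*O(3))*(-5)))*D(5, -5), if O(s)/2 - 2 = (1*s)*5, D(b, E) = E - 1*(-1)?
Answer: 4/171 ≈ 0.023392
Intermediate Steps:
D(b, E) = 1 + E (D(b, E) = E + 1 = 1 + E)
O(s) = 4 + 10*s (O(s) = 4 + 2*((1*s)*5) = 4 + 2*(s*5) = 4 + 2*(5*s) = 4 + 10*s)
(l(1)/(w - (-5*O(3))*(-5)))*D(5, -5) = (5/(-5 - (-5*(4 + 10*3))*(-5)))*(1 - 5) = (5/(-5 - (-5*(4 + 30))*(-5)))*(-4) = (5/(-5 - (-5*34)*(-5)))*(-4) = (5/(-5 - (-170)*(-5)))*(-4) = (5/(-5 - 1*850))*(-4) = (5/(-5 - 850))*(-4) = (5/(-855))*(-4) = (5*(-1/855))*(-4) = -1/171*(-4) = 4/171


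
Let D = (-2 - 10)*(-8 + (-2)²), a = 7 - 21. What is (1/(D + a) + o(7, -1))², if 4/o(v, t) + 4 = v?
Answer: 19321/10404 ≈ 1.8571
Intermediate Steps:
o(v, t) = 4/(-4 + v)
a = -14
D = 48 (D = -12*(-8 + 4) = -12*(-4) = 48)
(1/(D + a) + o(7, -1))² = (1/(48 - 14) + 4/(-4 + 7))² = (1/34 + 4/3)² = (139/102)² = 19321/10404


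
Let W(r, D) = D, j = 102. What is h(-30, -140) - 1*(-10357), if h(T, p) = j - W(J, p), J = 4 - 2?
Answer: 10599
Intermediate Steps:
J = 2
h(T, p) = 102 - p
h(-30, -140) - 1*(-10357) = (102 - 1*(-140)) - 1*(-10357) = (102 + 140) + 10357 = 242 + 10357 = 10599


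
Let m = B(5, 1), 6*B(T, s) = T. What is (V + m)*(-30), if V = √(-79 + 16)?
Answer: -25 - 90*I*√7 ≈ -25.0 - 238.12*I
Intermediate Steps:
B(T, s) = T/6
m = ⅚ (m = (⅙)*5 = ⅚ ≈ 0.83333)
V = 3*I*√7 (V = √(-63) = 3*I*√7 ≈ 7.9373*I)
(V + m)*(-30) = (3*I*√7 + ⅚)*(-30) = (⅚ + 3*I*√7)*(-30) = -25 - 90*I*√7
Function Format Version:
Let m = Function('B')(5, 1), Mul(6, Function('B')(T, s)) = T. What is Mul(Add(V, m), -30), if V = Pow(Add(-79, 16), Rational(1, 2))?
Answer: Add(-25, Mul(-90, I, Pow(7, Rational(1, 2)))) ≈ Add(-25.000, Mul(-238.12, I))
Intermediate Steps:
Function('B')(T, s) = Mul(Rational(1, 6), T)
m = Rational(5, 6) (m = Mul(Rational(1, 6), 5) = Rational(5, 6) ≈ 0.83333)
V = Mul(3, I, Pow(7, Rational(1, 2))) (V = Pow(-63, Rational(1, 2)) = Mul(3, I, Pow(7, Rational(1, 2))) ≈ Mul(7.9373, I))
Mul(Add(V, m), -30) = Mul(Add(Mul(3, I, Pow(7, Rational(1, 2))), Rational(5, 6)), -30) = Mul(Add(Rational(5, 6), Mul(3, I, Pow(7, Rational(1, 2)))), -30) = Add(-25, Mul(-90, I, Pow(7, Rational(1, 2))))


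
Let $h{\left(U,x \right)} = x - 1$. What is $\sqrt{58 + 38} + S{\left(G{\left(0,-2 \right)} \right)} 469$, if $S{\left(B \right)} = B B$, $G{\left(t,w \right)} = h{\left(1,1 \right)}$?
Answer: $4 \sqrt{6} \approx 9.798$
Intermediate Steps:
$h{\left(U,x \right)} = -1 + x$
$G{\left(t,w \right)} = 0$ ($G{\left(t,w \right)} = -1 + 1 = 0$)
$S{\left(B \right)} = B^{2}$
$\sqrt{58 + 38} + S{\left(G{\left(0,-2 \right)} \right)} 469 = \sqrt{58 + 38} + 0^{2} \cdot 469 = \sqrt{96} + 0 \cdot 469 = 4 \sqrt{6} + 0 = 4 \sqrt{6}$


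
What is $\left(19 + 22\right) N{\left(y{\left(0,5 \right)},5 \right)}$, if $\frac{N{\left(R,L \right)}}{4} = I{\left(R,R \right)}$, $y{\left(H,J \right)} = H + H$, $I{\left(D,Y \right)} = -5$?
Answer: $-820$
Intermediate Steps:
$y{\left(H,J \right)} = 2 H$
$N{\left(R,L \right)} = -20$ ($N{\left(R,L \right)} = 4 \left(-5\right) = -20$)
$\left(19 + 22\right) N{\left(y{\left(0,5 \right)},5 \right)} = \left(19 + 22\right) \left(-20\right) = 41 \left(-20\right) = -820$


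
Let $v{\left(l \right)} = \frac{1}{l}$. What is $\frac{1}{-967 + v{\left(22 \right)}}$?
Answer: $- \frac{22}{21273} \approx -0.0010342$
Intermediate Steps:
$\frac{1}{-967 + v{\left(22 \right)}} = \frac{1}{-967 + \frac{1}{22}} = \frac{1}{- \frac{21273}{22}} = - \frac{22}{21273}$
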